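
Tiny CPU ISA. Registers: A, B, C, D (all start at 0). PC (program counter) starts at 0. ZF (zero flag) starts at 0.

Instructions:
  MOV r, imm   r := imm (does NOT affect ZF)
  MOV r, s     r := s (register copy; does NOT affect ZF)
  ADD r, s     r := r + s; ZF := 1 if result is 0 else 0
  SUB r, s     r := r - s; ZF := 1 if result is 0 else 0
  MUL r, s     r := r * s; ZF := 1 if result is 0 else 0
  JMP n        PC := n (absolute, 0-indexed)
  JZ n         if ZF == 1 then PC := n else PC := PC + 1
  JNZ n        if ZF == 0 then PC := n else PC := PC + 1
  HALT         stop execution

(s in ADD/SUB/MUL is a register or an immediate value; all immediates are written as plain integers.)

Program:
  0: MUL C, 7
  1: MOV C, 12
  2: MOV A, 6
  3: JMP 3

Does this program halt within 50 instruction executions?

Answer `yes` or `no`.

Answer: no

Derivation:
Step 1: PC=0 exec 'MUL C, 7'. After: A=0 B=0 C=0 D=0 ZF=1 PC=1
Step 2: PC=1 exec 'MOV C, 12'. After: A=0 B=0 C=12 D=0 ZF=1 PC=2
Step 3: PC=2 exec 'MOV A, 6'. After: A=6 B=0 C=12 D=0 ZF=1 PC=3
Step 4: PC=3 exec 'JMP 3'. After: A=6 B=0 C=12 D=0 ZF=1 PC=3
State after step 4 equals state after step 3: the program is in a cycle of length 1 and will never halt.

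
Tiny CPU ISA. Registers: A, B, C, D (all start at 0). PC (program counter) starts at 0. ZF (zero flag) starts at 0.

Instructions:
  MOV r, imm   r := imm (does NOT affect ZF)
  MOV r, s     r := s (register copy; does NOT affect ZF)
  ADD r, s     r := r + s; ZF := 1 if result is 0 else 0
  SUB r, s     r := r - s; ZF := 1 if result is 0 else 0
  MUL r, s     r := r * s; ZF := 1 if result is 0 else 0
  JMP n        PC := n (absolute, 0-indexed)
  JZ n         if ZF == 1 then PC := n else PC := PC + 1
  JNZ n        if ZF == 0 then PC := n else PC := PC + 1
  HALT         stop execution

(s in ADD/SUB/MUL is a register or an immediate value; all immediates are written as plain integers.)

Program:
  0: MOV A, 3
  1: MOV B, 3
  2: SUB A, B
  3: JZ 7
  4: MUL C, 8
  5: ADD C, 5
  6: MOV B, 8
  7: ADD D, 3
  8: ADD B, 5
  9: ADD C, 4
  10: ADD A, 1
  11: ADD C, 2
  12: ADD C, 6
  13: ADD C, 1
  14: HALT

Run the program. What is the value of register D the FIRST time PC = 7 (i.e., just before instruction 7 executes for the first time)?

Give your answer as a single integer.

Step 1: PC=0 exec 'MOV A, 3'. After: A=3 B=0 C=0 D=0 ZF=0 PC=1
Step 2: PC=1 exec 'MOV B, 3'. After: A=3 B=3 C=0 D=0 ZF=0 PC=2
Step 3: PC=2 exec 'SUB A, B'. After: A=0 B=3 C=0 D=0 ZF=1 PC=3
Step 4: PC=3 exec 'JZ 7'. After: A=0 B=3 C=0 D=0 ZF=1 PC=7
First time PC=7: D=0

0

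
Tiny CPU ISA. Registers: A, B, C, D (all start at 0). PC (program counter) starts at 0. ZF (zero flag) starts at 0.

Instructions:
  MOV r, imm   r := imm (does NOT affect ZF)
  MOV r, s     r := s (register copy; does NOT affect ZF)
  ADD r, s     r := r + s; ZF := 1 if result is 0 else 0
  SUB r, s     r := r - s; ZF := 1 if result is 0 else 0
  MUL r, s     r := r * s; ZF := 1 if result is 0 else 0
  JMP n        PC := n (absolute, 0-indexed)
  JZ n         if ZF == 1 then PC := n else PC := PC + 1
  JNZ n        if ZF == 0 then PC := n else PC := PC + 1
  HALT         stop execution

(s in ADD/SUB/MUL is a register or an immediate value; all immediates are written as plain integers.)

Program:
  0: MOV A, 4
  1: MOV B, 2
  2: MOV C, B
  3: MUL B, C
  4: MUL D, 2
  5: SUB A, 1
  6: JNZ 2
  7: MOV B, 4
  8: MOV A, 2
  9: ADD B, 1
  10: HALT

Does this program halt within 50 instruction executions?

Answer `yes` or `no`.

Step 1: PC=0 exec 'MOV A, 4'. After: A=4 B=0 C=0 D=0 ZF=0 PC=1
Step 2: PC=1 exec 'MOV B, 2'. After: A=4 B=2 C=0 D=0 ZF=0 PC=2
Step 3: PC=2 exec 'MOV C, B'. After: A=4 B=2 C=2 D=0 ZF=0 PC=3
Step 4: PC=3 exec 'MUL B, C'. After: A=4 B=4 C=2 D=0 ZF=0 PC=4
Step 5: PC=4 exec 'MUL D, 2'. After: A=4 B=4 C=2 D=0 ZF=1 PC=5
Step 6: PC=5 exec 'SUB A, 1'. After: A=3 B=4 C=2 D=0 ZF=0 PC=6
Step 7: PC=6 exec 'JNZ 2'. After: A=3 B=4 C=2 D=0 ZF=0 PC=2
Step 8: PC=2 exec 'MOV C, B'. After: A=3 B=4 C=4 D=0 ZF=0 PC=3
Step 9: PC=3 exec 'MUL B, C'. After: A=3 B=16 C=4 D=0 ZF=0 PC=4
Step 10: PC=4 exec 'MUL D, 2'. After: A=3 B=16 C=4 D=0 ZF=1 PC=5
Step 11: PC=5 exec 'SUB A, 1'. After: A=2 B=16 C=4 D=0 ZF=0 PC=6
Step 12: PC=6 exec 'JNZ 2'. After: A=2 B=16 C=4 D=0 ZF=0 PC=2
Step 13: PC=2 exec 'MOV C, B'. After: A=2 B=16 C=16 D=0 ZF=0 PC=3
Step 14: PC=3 exec 'MUL B, C'. After: A=2 B=256 C=16 D=0 ZF=0 PC=4
Step 15: PC=4 exec 'MUL D, 2'. After: A=2 B=256 C=16 D=0 ZF=1 PC=5
Step 16: PC=5 exec 'SUB A, 1'. After: A=1 B=256 C=16 D=0 ZF=0 PC=6
Step 17: PC=6 exec 'JNZ 2'. After: A=1 B=256 C=16 D=0 ZF=0 PC=2
Step 18: PC=2 exec 'MOV C, B'. After: A=1 B=256 C=256 D=0 ZF=0 PC=3
Step 19: PC=3 exec 'MUL B, C'. After: A=1 B=65536 C=256 D=0 ZF=0 PC=4
Step 20: PC=4 exec 'MUL D, 2'. After: A=1 B=65536 C=256 D=0 ZF=1 PC=5
Step 21: PC=5 exec 'SUB A, 1'. After: A=0 B=65536 C=256 D=0 ZF=1 PC=6
Step 22: PC=6 exec 'JNZ 2'. After: A=0 B=65536 C=256 D=0 ZF=1 PC=7
Step 23: PC=7 exec 'MOV B, 4'. After: A=0 B=4 C=256 D=0 ZF=1 PC=8
Step 24: PC=8 exec 'MOV A, 2'. After: A=2 B=4 C=256 D=0 ZF=1 PC=9
Step 25: PC=9 exec 'ADD B, 1'. After: A=2 B=5 C=256 D=0 ZF=0 PC=10
Step 26: PC=10 exec 'HALT'. After: A=2 B=5 C=256 D=0 ZF=0 PC=10 HALTED

Answer: yes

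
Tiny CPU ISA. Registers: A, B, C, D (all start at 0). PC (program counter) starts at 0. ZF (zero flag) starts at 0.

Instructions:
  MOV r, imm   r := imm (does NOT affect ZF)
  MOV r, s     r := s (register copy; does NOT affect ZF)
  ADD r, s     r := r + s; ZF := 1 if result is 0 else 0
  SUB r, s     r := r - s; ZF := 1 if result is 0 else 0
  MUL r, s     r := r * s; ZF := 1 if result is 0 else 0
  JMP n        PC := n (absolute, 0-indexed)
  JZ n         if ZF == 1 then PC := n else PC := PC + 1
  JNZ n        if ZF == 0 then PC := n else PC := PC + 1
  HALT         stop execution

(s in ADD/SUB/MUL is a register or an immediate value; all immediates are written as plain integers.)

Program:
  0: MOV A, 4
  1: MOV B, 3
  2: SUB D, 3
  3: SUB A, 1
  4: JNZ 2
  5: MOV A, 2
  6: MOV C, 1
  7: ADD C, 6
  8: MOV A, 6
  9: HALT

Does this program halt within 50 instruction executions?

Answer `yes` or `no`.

Answer: yes

Derivation:
Step 1: PC=0 exec 'MOV A, 4'. After: A=4 B=0 C=0 D=0 ZF=0 PC=1
Step 2: PC=1 exec 'MOV B, 3'. After: A=4 B=3 C=0 D=0 ZF=0 PC=2
Step 3: PC=2 exec 'SUB D, 3'. After: A=4 B=3 C=0 D=-3 ZF=0 PC=3
Step 4: PC=3 exec 'SUB A, 1'. After: A=3 B=3 C=0 D=-3 ZF=0 PC=4
Step 5: PC=4 exec 'JNZ 2'. After: A=3 B=3 C=0 D=-3 ZF=0 PC=2
Step 6: PC=2 exec 'SUB D, 3'. After: A=3 B=3 C=0 D=-6 ZF=0 PC=3
Step 7: PC=3 exec 'SUB A, 1'. After: A=2 B=3 C=0 D=-6 ZF=0 PC=4
Step 8: PC=4 exec 'JNZ 2'. After: A=2 B=3 C=0 D=-6 ZF=0 PC=2
Step 9: PC=2 exec 'SUB D, 3'. After: A=2 B=3 C=0 D=-9 ZF=0 PC=3
Step 10: PC=3 exec 'SUB A, 1'. After: A=1 B=3 C=0 D=-9 ZF=0 PC=4
Step 11: PC=4 exec 'JNZ 2'. After: A=1 B=3 C=0 D=-9 ZF=0 PC=2
Step 12: PC=2 exec 'SUB D, 3'. After: A=1 B=3 C=0 D=-12 ZF=0 PC=3
Step 13: PC=3 exec 'SUB A, 1'. After: A=0 B=3 C=0 D=-12 ZF=1 PC=4
Step 14: PC=4 exec 'JNZ 2'. After: A=0 B=3 C=0 D=-12 ZF=1 PC=5
Step 15: PC=5 exec 'MOV A, 2'. After: A=2 B=3 C=0 D=-12 ZF=1 PC=6
Step 16: PC=6 exec 'MOV C, 1'. After: A=2 B=3 C=1 D=-12 ZF=1 PC=7
Step 17: PC=7 exec 'ADD C, 6'. After: A=2 B=3 C=7 D=-12 ZF=0 PC=8
Step 18: PC=8 exec 'MOV A, 6'. After: A=6 B=3 C=7 D=-12 ZF=0 PC=9
Step 19: PC=9 exec 'HALT'. After: A=6 B=3 C=7 D=-12 ZF=0 PC=9 HALTED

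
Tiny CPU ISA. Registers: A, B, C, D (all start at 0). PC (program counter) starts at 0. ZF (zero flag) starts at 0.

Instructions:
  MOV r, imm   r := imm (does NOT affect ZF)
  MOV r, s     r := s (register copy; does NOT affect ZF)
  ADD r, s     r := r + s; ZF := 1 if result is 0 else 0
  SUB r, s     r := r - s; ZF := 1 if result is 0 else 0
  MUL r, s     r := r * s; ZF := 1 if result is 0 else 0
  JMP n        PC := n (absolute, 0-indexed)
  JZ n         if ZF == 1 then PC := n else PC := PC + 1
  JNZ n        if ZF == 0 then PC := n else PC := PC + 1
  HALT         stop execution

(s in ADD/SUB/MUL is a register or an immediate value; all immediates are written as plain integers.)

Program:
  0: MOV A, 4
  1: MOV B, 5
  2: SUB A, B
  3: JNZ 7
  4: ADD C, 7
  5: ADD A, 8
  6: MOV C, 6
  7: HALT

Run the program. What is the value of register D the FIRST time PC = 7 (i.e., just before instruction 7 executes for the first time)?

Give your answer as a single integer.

Step 1: PC=0 exec 'MOV A, 4'. After: A=4 B=0 C=0 D=0 ZF=0 PC=1
Step 2: PC=1 exec 'MOV B, 5'. After: A=4 B=5 C=0 D=0 ZF=0 PC=2
Step 3: PC=2 exec 'SUB A, B'. After: A=-1 B=5 C=0 D=0 ZF=0 PC=3
Step 4: PC=3 exec 'JNZ 7'. After: A=-1 B=5 C=0 D=0 ZF=0 PC=7
First time PC=7: D=0

0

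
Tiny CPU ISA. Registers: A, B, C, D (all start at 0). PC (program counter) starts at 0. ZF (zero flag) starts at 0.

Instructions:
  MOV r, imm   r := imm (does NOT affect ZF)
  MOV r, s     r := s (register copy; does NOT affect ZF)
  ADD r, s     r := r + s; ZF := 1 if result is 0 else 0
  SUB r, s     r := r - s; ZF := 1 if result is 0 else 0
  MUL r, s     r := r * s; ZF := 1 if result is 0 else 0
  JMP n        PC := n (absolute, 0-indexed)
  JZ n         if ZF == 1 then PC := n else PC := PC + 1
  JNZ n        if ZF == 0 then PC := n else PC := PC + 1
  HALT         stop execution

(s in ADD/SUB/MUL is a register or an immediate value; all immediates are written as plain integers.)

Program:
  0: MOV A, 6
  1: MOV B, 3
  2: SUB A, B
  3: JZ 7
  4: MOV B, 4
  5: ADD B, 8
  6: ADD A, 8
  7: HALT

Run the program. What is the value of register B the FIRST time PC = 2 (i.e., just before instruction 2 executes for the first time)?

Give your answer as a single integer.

Step 1: PC=0 exec 'MOV A, 6'. After: A=6 B=0 C=0 D=0 ZF=0 PC=1
Step 2: PC=1 exec 'MOV B, 3'. After: A=6 B=3 C=0 D=0 ZF=0 PC=2
First time PC=2: B=3

3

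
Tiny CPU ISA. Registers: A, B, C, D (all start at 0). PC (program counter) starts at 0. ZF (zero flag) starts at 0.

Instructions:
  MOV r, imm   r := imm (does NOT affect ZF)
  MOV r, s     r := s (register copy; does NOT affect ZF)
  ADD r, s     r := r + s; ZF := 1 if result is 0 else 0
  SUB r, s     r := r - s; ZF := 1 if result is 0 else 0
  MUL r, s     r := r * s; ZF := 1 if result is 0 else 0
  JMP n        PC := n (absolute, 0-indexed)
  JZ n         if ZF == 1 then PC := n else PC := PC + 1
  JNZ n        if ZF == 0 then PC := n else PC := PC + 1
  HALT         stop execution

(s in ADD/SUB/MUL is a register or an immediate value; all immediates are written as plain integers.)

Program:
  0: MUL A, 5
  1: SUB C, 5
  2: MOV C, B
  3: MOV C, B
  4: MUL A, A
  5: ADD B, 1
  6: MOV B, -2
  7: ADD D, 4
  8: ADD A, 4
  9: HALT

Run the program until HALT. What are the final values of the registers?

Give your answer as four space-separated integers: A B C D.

Answer: 4 -2 0 4

Derivation:
Step 1: PC=0 exec 'MUL A, 5'. After: A=0 B=0 C=0 D=0 ZF=1 PC=1
Step 2: PC=1 exec 'SUB C, 5'. After: A=0 B=0 C=-5 D=0 ZF=0 PC=2
Step 3: PC=2 exec 'MOV C, B'. After: A=0 B=0 C=0 D=0 ZF=0 PC=3
Step 4: PC=3 exec 'MOV C, B'. After: A=0 B=0 C=0 D=0 ZF=0 PC=4
Step 5: PC=4 exec 'MUL A, A'. After: A=0 B=0 C=0 D=0 ZF=1 PC=5
Step 6: PC=5 exec 'ADD B, 1'. After: A=0 B=1 C=0 D=0 ZF=0 PC=6
Step 7: PC=6 exec 'MOV B, -2'. After: A=0 B=-2 C=0 D=0 ZF=0 PC=7
Step 8: PC=7 exec 'ADD D, 4'. After: A=0 B=-2 C=0 D=4 ZF=0 PC=8
Step 9: PC=8 exec 'ADD A, 4'. After: A=4 B=-2 C=0 D=4 ZF=0 PC=9
Step 10: PC=9 exec 'HALT'. After: A=4 B=-2 C=0 D=4 ZF=0 PC=9 HALTED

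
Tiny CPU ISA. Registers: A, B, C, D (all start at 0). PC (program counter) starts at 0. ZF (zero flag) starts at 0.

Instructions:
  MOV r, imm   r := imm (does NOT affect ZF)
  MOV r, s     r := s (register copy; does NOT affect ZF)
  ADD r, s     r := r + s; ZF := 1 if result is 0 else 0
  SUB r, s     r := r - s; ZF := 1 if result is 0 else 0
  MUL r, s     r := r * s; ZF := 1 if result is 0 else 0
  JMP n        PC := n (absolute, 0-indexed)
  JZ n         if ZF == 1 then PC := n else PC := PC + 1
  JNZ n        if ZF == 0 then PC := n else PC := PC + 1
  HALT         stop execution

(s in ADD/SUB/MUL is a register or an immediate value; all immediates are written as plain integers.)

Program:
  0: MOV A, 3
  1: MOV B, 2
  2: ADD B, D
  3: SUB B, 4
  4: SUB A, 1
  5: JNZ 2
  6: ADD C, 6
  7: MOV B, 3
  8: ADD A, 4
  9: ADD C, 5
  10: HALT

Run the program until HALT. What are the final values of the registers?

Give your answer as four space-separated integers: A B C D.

Step 1: PC=0 exec 'MOV A, 3'. After: A=3 B=0 C=0 D=0 ZF=0 PC=1
Step 2: PC=1 exec 'MOV B, 2'. After: A=3 B=2 C=0 D=0 ZF=0 PC=2
Step 3: PC=2 exec 'ADD B, D'. After: A=3 B=2 C=0 D=0 ZF=0 PC=3
Step 4: PC=3 exec 'SUB B, 4'. After: A=3 B=-2 C=0 D=0 ZF=0 PC=4
Step 5: PC=4 exec 'SUB A, 1'. After: A=2 B=-2 C=0 D=0 ZF=0 PC=5
Step 6: PC=5 exec 'JNZ 2'. After: A=2 B=-2 C=0 D=0 ZF=0 PC=2
Step 7: PC=2 exec 'ADD B, D'. After: A=2 B=-2 C=0 D=0 ZF=0 PC=3
Step 8: PC=3 exec 'SUB B, 4'. After: A=2 B=-6 C=0 D=0 ZF=0 PC=4
Step 9: PC=4 exec 'SUB A, 1'. After: A=1 B=-6 C=0 D=0 ZF=0 PC=5
Step 10: PC=5 exec 'JNZ 2'. After: A=1 B=-6 C=0 D=0 ZF=0 PC=2
Step 11: PC=2 exec 'ADD B, D'. After: A=1 B=-6 C=0 D=0 ZF=0 PC=3
Step 12: PC=3 exec 'SUB B, 4'. After: A=1 B=-10 C=0 D=0 ZF=0 PC=4
Step 13: PC=4 exec 'SUB A, 1'. After: A=0 B=-10 C=0 D=0 ZF=1 PC=5
Step 14: PC=5 exec 'JNZ 2'. After: A=0 B=-10 C=0 D=0 ZF=1 PC=6
Step 15: PC=6 exec 'ADD C, 6'. After: A=0 B=-10 C=6 D=0 ZF=0 PC=7
Step 16: PC=7 exec 'MOV B, 3'. After: A=0 B=3 C=6 D=0 ZF=0 PC=8
Step 17: PC=8 exec 'ADD A, 4'. After: A=4 B=3 C=6 D=0 ZF=0 PC=9
Step 18: PC=9 exec 'ADD C, 5'. After: A=4 B=3 C=11 D=0 ZF=0 PC=10
Step 19: PC=10 exec 'HALT'. After: A=4 B=3 C=11 D=0 ZF=0 PC=10 HALTED

Answer: 4 3 11 0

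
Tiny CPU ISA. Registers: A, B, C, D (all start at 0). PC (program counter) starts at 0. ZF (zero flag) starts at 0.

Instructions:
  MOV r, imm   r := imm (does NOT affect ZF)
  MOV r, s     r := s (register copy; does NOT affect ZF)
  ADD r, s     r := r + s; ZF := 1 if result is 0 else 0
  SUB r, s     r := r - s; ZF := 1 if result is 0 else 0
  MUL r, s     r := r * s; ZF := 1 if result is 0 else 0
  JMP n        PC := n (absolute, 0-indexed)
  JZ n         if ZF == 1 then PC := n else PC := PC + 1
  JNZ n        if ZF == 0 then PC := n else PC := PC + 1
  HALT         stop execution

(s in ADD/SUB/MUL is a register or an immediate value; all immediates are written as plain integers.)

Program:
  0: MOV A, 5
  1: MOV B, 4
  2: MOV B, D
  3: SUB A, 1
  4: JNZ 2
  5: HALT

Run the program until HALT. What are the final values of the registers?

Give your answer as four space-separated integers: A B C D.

Step 1: PC=0 exec 'MOV A, 5'. After: A=5 B=0 C=0 D=0 ZF=0 PC=1
Step 2: PC=1 exec 'MOV B, 4'. After: A=5 B=4 C=0 D=0 ZF=0 PC=2
Step 3: PC=2 exec 'MOV B, D'. After: A=5 B=0 C=0 D=0 ZF=0 PC=3
Step 4: PC=3 exec 'SUB A, 1'. After: A=4 B=0 C=0 D=0 ZF=0 PC=4
Step 5: PC=4 exec 'JNZ 2'. After: A=4 B=0 C=0 D=0 ZF=0 PC=2
Step 6: PC=2 exec 'MOV B, D'. After: A=4 B=0 C=0 D=0 ZF=0 PC=3
Step 7: PC=3 exec 'SUB A, 1'. After: A=3 B=0 C=0 D=0 ZF=0 PC=4
Step 8: PC=4 exec 'JNZ 2'. After: A=3 B=0 C=0 D=0 ZF=0 PC=2
Step 9: PC=2 exec 'MOV B, D'. After: A=3 B=0 C=0 D=0 ZF=0 PC=3
Step 10: PC=3 exec 'SUB A, 1'. After: A=2 B=0 C=0 D=0 ZF=0 PC=4
Step 11: PC=4 exec 'JNZ 2'. After: A=2 B=0 C=0 D=0 ZF=0 PC=2
Step 12: PC=2 exec 'MOV B, D'. After: A=2 B=0 C=0 D=0 ZF=0 PC=3
Step 13: PC=3 exec 'SUB A, 1'. After: A=1 B=0 C=0 D=0 ZF=0 PC=4
Step 14: PC=4 exec 'JNZ 2'. After: A=1 B=0 C=0 D=0 ZF=0 PC=2
Step 15: PC=2 exec 'MOV B, D'. After: A=1 B=0 C=0 D=0 ZF=0 PC=3
Step 16: PC=3 exec 'SUB A, 1'. After: A=0 B=0 C=0 D=0 ZF=1 PC=4
Step 17: PC=4 exec 'JNZ 2'. After: A=0 B=0 C=0 D=0 ZF=1 PC=5
Step 18: PC=5 exec 'HALT'. After: A=0 B=0 C=0 D=0 ZF=1 PC=5 HALTED

Answer: 0 0 0 0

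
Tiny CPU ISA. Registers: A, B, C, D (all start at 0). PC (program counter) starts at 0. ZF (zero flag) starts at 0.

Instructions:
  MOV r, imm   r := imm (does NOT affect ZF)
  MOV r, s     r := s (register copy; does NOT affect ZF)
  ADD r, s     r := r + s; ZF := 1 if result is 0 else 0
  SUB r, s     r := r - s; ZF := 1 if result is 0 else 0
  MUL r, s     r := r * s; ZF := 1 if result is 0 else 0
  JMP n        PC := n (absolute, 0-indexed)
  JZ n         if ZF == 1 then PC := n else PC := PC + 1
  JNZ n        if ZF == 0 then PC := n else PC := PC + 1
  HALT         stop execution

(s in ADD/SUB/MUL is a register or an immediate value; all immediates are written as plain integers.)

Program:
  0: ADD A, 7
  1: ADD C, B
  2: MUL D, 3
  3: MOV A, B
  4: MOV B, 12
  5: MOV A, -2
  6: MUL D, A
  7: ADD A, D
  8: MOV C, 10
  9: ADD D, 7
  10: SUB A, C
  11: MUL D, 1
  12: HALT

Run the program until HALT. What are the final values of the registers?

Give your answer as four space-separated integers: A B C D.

Step 1: PC=0 exec 'ADD A, 7'. After: A=7 B=0 C=0 D=0 ZF=0 PC=1
Step 2: PC=1 exec 'ADD C, B'. After: A=7 B=0 C=0 D=0 ZF=1 PC=2
Step 3: PC=2 exec 'MUL D, 3'. After: A=7 B=0 C=0 D=0 ZF=1 PC=3
Step 4: PC=3 exec 'MOV A, B'. After: A=0 B=0 C=0 D=0 ZF=1 PC=4
Step 5: PC=4 exec 'MOV B, 12'. After: A=0 B=12 C=0 D=0 ZF=1 PC=5
Step 6: PC=5 exec 'MOV A, -2'. After: A=-2 B=12 C=0 D=0 ZF=1 PC=6
Step 7: PC=6 exec 'MUL D, A'. After: A=-2 B=12 C=0 D=0 ZF=1 PC=7
Step 8: PC=7 exec 'ADD A, D'. After: A=-2 B=12 C=0 D=0 ZF=0 PC=8
Step 9: PC=8 exec 'MOV C, 10'. After: A=-2 B=12 C=10 D=0 ZF=0 PC=9
Step 10: PC=9 exec 'ADD D, 7'. After: A=-2 B=12 C=10 D=7 ZF=0 PC=10
Step 11: PC=10 exec 'SUB A, C'. After: A=-12 B=12 C=10 D=7 ZF=0 PC=11
Step 12: PC=11 exec 'MUL D, 1'. After: A=-12 B=12 C=10 D=7 ZF=0 PC=12
Step 13: PC=12 exec 'HALT'. After: A=-12 B=12 C=10 D=7 ZF=0 PC=12 HALTED

Answer: -12 12 10 7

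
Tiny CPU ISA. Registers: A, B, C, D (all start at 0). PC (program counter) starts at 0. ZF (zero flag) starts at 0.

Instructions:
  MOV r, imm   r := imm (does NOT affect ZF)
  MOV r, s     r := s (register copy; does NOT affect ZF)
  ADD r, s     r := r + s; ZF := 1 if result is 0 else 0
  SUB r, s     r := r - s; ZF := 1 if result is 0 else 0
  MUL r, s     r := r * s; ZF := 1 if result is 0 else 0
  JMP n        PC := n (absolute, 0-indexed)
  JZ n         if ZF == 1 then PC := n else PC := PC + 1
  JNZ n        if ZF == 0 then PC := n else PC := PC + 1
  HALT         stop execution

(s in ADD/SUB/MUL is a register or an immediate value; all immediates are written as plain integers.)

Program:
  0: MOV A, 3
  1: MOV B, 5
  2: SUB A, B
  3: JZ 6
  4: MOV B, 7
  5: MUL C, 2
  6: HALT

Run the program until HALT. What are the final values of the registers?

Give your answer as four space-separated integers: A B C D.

Answer: -2 7 0 0

Derivation:
Step 1: PC=0 exec 'MOV A, 3'. After: A=3 B=0 C=0 D=0 ZF=0 PC=1
Step 2: PC=1 exec 'MOV B, 5'. After: A=3 B=5 C=0 D=0 ZF=0 PC=2
Step 3: PC=2 exec 'SUB A, B'. After: A=-2 B=5 C=0 D=0 ZF=0 PC=3
Step 4: PC=3 exec 'JZ 6'. After: A=-2 B=5 C=0 D=0 ZF=0 PC=4
Step 5: PC=4 exec 'MOV B, 7'. After: A=-2 B=7 C=0 D=0 ZF=0 PC=5
Step 6: PC=5 exec 'MUL C, 2'. After: A=-2 B=7 C=0 D=0 ZF=1 PC=6
Step 7: PC=6 exec 'HALT'. After: A=-2 B=7 C=0 D=0 ZF=1 PC=6 HALTED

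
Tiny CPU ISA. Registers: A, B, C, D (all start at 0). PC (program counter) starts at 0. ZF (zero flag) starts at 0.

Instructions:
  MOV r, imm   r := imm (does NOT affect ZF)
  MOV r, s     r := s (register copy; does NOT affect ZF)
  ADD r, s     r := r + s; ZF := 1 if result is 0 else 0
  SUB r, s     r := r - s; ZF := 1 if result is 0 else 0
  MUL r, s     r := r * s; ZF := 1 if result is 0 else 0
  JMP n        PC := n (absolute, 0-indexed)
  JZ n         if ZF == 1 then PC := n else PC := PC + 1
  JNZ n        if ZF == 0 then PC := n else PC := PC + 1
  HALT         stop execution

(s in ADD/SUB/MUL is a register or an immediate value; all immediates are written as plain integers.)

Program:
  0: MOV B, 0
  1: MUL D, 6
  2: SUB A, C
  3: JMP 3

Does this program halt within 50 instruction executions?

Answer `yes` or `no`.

Answer: no

Derivation:
Step 1: PC=0 exec 'MOV B, 0'. After: A=0 B=0 C=0 D=0 ZF=0 PC=1
Step 2: PC=1 exec 'MUL D, 6'. After: A=0 B=0 C=0 D=0 ZF=1 PC=2
Step 3: PC=2 exec 'SUB A, C'. After: A=0 B=0 C=0 D=0 ZF=1 PC=3
Step 4: PC=3 exec 'JMP 3'. After: A=0 B=0 C=0 D=0 ZF=1 PC=3
State after step 4 equals state after step 3: the program is in a cycle of length 1 and will never halt.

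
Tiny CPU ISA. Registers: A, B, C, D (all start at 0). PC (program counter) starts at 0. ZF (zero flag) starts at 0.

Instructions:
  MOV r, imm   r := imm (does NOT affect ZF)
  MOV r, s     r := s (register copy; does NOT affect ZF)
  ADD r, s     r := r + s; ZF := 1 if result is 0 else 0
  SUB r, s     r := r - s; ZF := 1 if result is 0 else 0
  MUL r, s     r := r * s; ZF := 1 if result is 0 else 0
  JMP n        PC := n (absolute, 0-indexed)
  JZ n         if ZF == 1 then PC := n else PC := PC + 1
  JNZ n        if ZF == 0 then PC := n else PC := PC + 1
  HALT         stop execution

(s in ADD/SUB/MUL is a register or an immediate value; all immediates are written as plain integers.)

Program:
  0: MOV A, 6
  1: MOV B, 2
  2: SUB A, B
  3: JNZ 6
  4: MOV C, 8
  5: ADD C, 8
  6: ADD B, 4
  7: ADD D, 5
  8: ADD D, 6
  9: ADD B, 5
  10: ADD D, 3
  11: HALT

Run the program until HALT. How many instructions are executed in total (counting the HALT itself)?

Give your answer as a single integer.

Step 1: PC=0 exec 'MOV A, 6'. After: A=6 B=0 C=0 D=0 ZF=0 PC=1
Step 2: PC=1 exec 'MOV B, 2'. After: A=6 B=2 C=0 D=0 ZF=0 PC=2
Step 3: PC=2 exec 'SUB A, B'. After: A=4 B=2 C=0 D=0 ZF=0 PC=3
Step 4: PC=3 exec 'JNZ 6'. After: A=4 B=2 C=0 D=0 ZF=0 PC=6
Step 5: PC=6 exec 'ADD B, 4'. After: A=4 B=6 C=0 D=0 ZF=0 PC=7
Step 6: PC=7 exec 'ADD D, 5'. After: A=4 B=6 C=0 D=5 ZF=0 PC=8
Step 7: PC=8 exec 'ADD D, 6'. After: A=4 B=6 C=0 D=11 ZF=0 PC=9
Step 8: PC=9 exec 'ADD B, 5'. After: A=4 B=11 C=0 D=11 ZF=0 PC=10
Step 9: PC=10 exec 'ADD D, 3'. After: A=4 B=11 C=0 D=14 ZF=0 PC=11
Step 10: PC=11 exec 'HALT'. After: A=4 B=11 C=0 D=14 ZF=0 PC=11 HALTED
Total instructions executed: 10

Answer: 10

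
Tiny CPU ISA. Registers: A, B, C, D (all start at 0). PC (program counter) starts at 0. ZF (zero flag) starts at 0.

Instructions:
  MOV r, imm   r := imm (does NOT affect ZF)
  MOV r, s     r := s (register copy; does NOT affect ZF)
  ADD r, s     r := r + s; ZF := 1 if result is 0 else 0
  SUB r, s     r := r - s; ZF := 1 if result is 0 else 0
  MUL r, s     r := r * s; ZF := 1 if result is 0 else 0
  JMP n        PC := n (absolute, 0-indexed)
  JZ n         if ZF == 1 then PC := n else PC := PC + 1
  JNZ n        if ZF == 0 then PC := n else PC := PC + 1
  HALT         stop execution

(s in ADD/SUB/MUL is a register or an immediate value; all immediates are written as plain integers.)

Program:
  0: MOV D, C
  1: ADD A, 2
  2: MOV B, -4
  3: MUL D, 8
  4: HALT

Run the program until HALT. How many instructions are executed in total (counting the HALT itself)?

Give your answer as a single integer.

Answer: 5

Derivation:
Step 1: PC=0 exec 'MOV D, C'. After: A=0 B=0 C=0 D=0 ZF=0 PC=1
Step 2: PC=1 exec 'ADD A, 2'. After: A=2 B=0 C=0 D=0 ZF=0 PC=2
Step 3: PC=2 exec 'MOV B, -4'. After: A=2 B=-4 C=0 D=0 ZF=0 PC=3
Step 4: PC=3 exec 'MUL D, 8'. After: A=2 B=-4 C=0 D=0 ZF=1 PC=4
Step 5: PC=4 exec 'HALT'. After: A=2 B=-4 C=0 D=0 ZF=1 PC=4 HALTED
Total instructions executed: 5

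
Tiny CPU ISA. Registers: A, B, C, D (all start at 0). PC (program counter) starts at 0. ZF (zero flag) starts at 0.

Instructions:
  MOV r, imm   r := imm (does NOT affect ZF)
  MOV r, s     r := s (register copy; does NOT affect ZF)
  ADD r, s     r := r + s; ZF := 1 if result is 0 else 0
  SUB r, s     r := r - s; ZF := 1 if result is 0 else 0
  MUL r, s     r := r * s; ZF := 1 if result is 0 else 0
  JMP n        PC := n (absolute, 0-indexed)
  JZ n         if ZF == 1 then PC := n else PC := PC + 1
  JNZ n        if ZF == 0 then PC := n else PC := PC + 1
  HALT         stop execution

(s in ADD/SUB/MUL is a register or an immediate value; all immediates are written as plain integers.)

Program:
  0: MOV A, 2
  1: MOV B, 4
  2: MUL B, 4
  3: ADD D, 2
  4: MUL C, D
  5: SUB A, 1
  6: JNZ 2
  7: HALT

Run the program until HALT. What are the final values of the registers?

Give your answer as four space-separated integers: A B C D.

Step 1: PC=0 exec 'MOV A, 2'. After: A=2 B=0 C=0 D=0 ZF=0 PC=1
Step 2: PC=1 exec 'MOV B, 4'. After: A=2 B=4 C=0 D=0 ZF=0 PC=2
Step 3: PC=2 exec 'MUL B, 4'. After: A=2 B=16 C=0 D=0 ZF=0 PC=3
Step 4: PC=3 exec 'ADD D, 2'. After: A=2 B=16 C=0 D=2 ZF=0 PC=4
Step 5: PC=4 exec 'MUL C, D'. After: A=2 B=16 C=0 D=2 ZF=1 PC=5
Step 6: PC=5 exec 'SUB A, 1'. After: A=1 B=16 C=0 D=2 ZF=0 PC=6
Step 7: PC=6 exec 'JNZ 2'. After: A=1 B=16 C=0 D=2 ZF=0 PC=2
Step 8: PC=2 exec 'MUL B, 4'. After: A=1 B=64 C=0 D=2 ZF=0 PC=3
Step 9: PC=3 exec 'ADD D, 2'. After: A=1 B=64 C=0 D=4 ZF=0 PC=4
Step 10: PC=4 exec 'MUL C, D'. After: A=1 B=64 C=0 D=4 ZF=1 PC=5
Step 11: PC=5 exec 'SUB A, 1'. After: A=0 B=64 C=0 D=4 ZF=1 PC=6
Step 12: PC=6 exec 'JNZ 2'. After: A=0 B=64 C=0 D=4 ZF=1 PC=7
Step 13: PC=7 exec 'HALT'. After: A=0 B=64 C=0 D=4 ZF=1 PC=7 HALTED

Answer: 0 64 0 4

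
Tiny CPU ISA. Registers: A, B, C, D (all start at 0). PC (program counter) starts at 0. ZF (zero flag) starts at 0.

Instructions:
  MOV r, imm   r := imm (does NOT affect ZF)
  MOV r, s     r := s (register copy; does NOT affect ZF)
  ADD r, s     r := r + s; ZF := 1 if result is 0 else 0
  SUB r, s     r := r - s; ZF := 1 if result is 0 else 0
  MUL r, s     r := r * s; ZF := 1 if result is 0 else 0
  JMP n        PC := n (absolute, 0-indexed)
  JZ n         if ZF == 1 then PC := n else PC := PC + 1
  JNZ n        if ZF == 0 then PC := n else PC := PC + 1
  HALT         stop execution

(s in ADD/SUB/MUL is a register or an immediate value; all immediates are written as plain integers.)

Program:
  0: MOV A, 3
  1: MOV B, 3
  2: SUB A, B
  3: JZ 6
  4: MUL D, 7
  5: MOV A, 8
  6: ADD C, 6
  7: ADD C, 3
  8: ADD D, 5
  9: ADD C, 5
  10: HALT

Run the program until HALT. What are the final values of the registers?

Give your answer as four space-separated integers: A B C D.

Answer: 0 3 14 5

Derivation:
Step 1: PC=0 exec 'MOV A, 3'. After: A=3 B=0 C=0 D=0 ZF=0 PC=1
Step 2: PC=1 exec 'MOV B, 3'. After: A=3 B=3 C=0 D=0 ZF=0 PC=2
Step 3: PC=2 exec 'SUB A, B'. After: A=0 B=3 C=0 D=0 ZF=1 PC=3
Step 4: PC=3 exec 'JZ 6'. After: A=0 B=3 C=0 D=0 ZF=1 PC=6
Step 5: PC=6 exec 'ADD C, 6'. After: A=0 B=3 C=6 D=0 ZF=0 PC=7
Step 6: PC=7 exec 'ADD C, 3'. After: A=0 B=3 C=9 D=0 ZF=0 PC=8
Step 7: PC=8 exec 'ADD D, 5'. After: A=0 B=3 C=9 D=5 ZF=0 PC=9
Step 8: PC=9 exec 'ADD C, 5'. After: A=0 B=3 C=14 D=5 ZF=0 PC=10
Step 9: PC=10 exec 'HALT'. After: A=0 B=3 C=14 D=5 ZF=0 PC=10 HALTED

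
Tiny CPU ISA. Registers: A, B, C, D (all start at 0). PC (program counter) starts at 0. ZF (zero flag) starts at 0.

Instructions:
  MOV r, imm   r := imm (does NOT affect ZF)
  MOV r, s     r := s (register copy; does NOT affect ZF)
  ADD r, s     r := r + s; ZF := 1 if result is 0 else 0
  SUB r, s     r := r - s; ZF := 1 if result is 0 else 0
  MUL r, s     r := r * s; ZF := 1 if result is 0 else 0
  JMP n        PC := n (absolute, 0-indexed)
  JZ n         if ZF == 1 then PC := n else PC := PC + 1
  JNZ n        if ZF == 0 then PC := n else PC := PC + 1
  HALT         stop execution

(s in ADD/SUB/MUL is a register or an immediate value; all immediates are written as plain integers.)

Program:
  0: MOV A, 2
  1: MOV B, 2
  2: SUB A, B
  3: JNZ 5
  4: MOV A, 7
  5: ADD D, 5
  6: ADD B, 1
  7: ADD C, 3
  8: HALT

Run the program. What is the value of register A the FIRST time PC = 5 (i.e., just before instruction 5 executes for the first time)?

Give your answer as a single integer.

Step 1: PC=0 exec 'MOV A, 2'. After: A=2 B=0 C=0 D=0 ZF=0 PC=1
Step 2: PC=1 exec 'MOV B, 2'. After: A=2 B=2 C=0 D=0 ZF=0 PC=2
Step 3: PC=2 exec 'SUB A, B'. After: A=0 B=2 C=0 D=0 ZF=1 PC=3
Step 4: PC=3 exec 'JNZ 5'. After: A=0 B=2 C=0 D=0 ZF=1 PC=4
Step 5: PC=4 exec 'MOV A, 7'. After: A=7 B=2 C=0 D=0 ZF=1 PC=5
First time PC=5: A=7

7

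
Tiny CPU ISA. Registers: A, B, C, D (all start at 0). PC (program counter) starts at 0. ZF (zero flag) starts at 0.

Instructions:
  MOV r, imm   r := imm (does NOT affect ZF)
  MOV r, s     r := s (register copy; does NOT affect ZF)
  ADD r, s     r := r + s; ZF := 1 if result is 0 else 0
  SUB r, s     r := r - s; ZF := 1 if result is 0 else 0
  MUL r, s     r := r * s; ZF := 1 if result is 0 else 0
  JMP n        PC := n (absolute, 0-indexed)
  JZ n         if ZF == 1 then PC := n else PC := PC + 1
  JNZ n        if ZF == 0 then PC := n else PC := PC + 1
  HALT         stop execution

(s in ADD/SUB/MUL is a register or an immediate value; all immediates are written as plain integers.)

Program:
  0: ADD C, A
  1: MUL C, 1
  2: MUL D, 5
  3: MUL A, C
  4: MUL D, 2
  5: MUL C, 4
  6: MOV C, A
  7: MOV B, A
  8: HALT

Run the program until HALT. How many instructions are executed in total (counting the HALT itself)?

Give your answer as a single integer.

Answer: 9

Derivation:
Step 1: PC=0 exec 'ADD C, A'. After: A=0 B=0 C=0 D=0 ZF=1 PC=1
Step 2: PC=1 exec 'MUL C, 1'. After: A=0 B=0 C=0 D=0 ZF=1 PC=2
Step 3: PC=2 exec 'MUL D, 5'. After: A=0 B=0 C=0 D=0 ZF=1 PC=3
Step 4: PC=3 exec 'MUL A, C'. After: A=0 B=0 C=0 D=0 ZF=1 PC=4
Step 5: PC=4 exec 'MUL D, 2'. After: A=0 B=0 C=0 D=0 ZF=1 PC=5
Step 6: PC=5 exec 'MUL C, 4'. After: A=0 B=0 C=0 D=0 ZF=1 PC=6
Step 7: PC=6 exec 'MOV C, A'. After: A=0 B=0 C=0 D=0 ZF=1 PC=7
Step 8: PC=7 exec 'MOV B, A'. After: A=0 B=0 C=0 D=0 ZF=1 PC=8
Step 9: PC=8 exec 'HALT'. After: A=0 B=0 C=0 D=0 ZF=1 PC=8 HALTED
Total instructions executed: 9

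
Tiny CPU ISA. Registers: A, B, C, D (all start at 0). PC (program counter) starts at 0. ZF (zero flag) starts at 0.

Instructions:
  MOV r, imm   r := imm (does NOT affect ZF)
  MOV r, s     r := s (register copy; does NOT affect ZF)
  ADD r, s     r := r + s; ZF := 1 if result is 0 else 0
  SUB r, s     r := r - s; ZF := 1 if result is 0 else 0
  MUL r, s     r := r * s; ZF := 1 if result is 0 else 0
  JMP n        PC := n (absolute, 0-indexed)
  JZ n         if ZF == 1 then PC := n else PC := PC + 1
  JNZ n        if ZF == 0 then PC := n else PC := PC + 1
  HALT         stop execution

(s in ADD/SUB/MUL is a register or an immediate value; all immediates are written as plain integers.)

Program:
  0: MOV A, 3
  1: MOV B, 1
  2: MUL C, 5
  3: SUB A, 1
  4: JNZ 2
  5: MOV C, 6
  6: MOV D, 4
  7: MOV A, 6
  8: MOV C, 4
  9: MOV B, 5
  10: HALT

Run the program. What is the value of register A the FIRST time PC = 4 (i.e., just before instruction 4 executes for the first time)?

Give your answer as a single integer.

Step 1: PC=0 exec 'MOV A, 3'. After: A=3 B=0 C=0 D=0 ZF=0 PC=1
Step 2: PC=1 exec 'MOV B, 1'. After: A=3 B=1 C=0 D=0 ZF=0 PC=2
Step 3: PC=2 exec 'MUL C, 5'. After: A=3 B=1 C=0 D=0 ZF=1 PC=3
Step 4: PC=3 exec 'SUB A, 1'. After: A=2 B=1 C=0 D=0 ZF=0 PC=4
First time PC=4: A=2

2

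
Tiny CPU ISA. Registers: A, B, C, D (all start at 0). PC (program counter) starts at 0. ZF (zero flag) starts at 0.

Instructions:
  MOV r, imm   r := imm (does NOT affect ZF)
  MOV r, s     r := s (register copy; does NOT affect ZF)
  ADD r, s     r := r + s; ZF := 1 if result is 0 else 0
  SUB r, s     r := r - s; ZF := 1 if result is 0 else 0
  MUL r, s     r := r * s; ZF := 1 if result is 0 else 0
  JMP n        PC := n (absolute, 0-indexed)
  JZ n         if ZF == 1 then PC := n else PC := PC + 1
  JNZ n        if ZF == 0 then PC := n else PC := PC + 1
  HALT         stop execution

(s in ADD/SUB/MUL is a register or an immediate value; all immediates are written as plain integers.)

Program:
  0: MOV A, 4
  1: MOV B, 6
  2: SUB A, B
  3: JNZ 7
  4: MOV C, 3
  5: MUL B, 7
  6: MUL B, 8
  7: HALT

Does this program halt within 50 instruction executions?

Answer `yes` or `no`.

Step 1: PC=0 exec 'MOV A, 4'. After: A=4 B=0 C=0 D=0 ZF=0 PC=1
Step 2: PC=1 exec 'MOV B, 6'. After: A=4 B=6 C=0 D=0 ZF=0 PC=2
Step 3: PC=2 exec 'SUB A, B'. After: A=-2 B=6 C=0 D=0 ZF=0 PC=3
Step 4: PC=3 exec 'JNZ 7'. After: A=-2 B=6 C=0 D=0 ZF=0 PC=7
Step 5: PC=7 exec 'HALT'. After: A=-2 B=6 C=0 D=0 ZF=0 PC=7 HALTED

Answer: yes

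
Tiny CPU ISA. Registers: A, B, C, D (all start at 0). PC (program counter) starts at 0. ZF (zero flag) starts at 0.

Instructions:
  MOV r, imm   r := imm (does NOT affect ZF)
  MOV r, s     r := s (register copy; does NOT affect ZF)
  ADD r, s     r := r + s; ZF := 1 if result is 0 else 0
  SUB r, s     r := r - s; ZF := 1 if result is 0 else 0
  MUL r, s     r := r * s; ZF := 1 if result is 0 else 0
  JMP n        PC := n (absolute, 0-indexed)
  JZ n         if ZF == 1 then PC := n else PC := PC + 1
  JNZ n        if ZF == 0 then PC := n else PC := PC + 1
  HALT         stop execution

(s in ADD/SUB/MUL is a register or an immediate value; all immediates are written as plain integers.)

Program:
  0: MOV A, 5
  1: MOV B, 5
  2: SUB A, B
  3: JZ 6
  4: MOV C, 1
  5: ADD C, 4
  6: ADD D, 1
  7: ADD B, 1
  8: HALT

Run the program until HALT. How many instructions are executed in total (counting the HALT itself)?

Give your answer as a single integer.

Answer: 7

Derivation:
Step 1: PC=0 exec 'MOV A, 5'. After: A=5 B=0 C=0 D=0 ZF=0 PC=1
Step 2: PC=1 exec 'MOV B, 5'. After: A=5 B=5 C=0 D=0 ZF=0 PC=2
Step 3: PC=2 exec 'SUB A, B'. After: A=0 B=5 C=0 D=0 ZF=1 PC=3
Step 4: PC=3 exec 'JZ 6'. After: A=0 B=5 C=0 D=0 ZF=1 PC=6
Step 5: PC=6 exec 'ADD D, 1'. After: A=0 B=5 C=0 D=1 ZF=0 PC=7
Step 6: PC=7 exec 'ADD B, 1'. After: A=0 B=6 C=0 D=1 ZF=0 PC=8
Step 7: PC=8 exec 'HALT'. After: A=0 B=6 C=0 D=1 ZF=0 PC=8 HALTED
Total instructions executed: 7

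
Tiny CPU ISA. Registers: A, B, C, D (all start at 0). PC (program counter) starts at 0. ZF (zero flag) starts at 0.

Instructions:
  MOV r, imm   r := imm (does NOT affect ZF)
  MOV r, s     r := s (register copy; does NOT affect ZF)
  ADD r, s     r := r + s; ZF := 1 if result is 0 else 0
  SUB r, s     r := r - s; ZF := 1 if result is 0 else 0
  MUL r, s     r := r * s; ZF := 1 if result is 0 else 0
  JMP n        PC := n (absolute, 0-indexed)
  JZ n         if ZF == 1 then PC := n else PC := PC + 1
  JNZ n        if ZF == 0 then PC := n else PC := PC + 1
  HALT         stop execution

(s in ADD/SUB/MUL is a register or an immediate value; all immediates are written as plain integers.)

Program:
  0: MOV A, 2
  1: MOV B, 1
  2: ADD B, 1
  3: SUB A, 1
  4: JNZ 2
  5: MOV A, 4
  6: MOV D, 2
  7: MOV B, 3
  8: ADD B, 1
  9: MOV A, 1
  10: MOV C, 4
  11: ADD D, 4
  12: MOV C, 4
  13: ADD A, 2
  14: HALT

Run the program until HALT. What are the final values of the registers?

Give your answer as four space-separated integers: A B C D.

Answer: 3 4 4 6

Derivation:
Step 1: PC=0 exec 'MOV A, 2'. After: A=2 B=0 C=0 D=0 ZF=0 PC=1
Step 2: PC=1 exec 'MOV B, 1'. After: A=2 B=1 C=0 D=0 ZF=0 PC=2
Step 3: PC=2 exec 'ADD B, 1'. After: A=2 B=2 C=0 D=0 ZF=0 PC=3
Step 4: PC=3 exec 'SUB A, 1'. After: A=1 B=2 C=0 D=0 ZF=0 PC=4
Step 5: PC=4 exec 'JNZ 2'. After: A=1 B=2 C=0 D=0 ZF=0 PC=2
Step 6: PC=2 exec 'ADD B, 1'. After: A=1 B=3 C=0 D=0 ZF=0 PC=3
Step 7: PC=3 exec 'SUB A, 1'. After: A=0 B=3 C=0 D=0 ZF=1 PC=4
Step 8: PC=4 exec 'JNZ 2'. After: A=0 B=3 C=0 D=0 ZF=1 PC=5
Step 9: PC=5 exec 'MOV A, 4'. After: A=4 B=3 C=0 D=0 ZF=1 PC=6
Step 10: PC=6 exec 'MOV D, 2'. After: A=4 B=3 C=0 D=2 ZF=1 PC=7
Step 11: PC=7 exec 'MOV B, 3'. After: A=4 B=3 C=0 D=2 ZF=1 PC=8
Step 12: PC=8 exec 'ADD B, 1'. After: A=4 B=4 C=0 D=2 ZF=0 PC=9
Step 13: PC=9 exec 'MOV A, 1'. After: A=1 B=4 C=0 D=2 ZF=0 PC=10
Step 14: PC=10 exec 'MOV C, 4'. After: A=1 B=4 C=4 D=2 ZF=0 PC=11
Step 15: PC=11 exec 'ADD D, 4'. After: A=1 B=4 C=4 D=6 ZF=0 PC=12
Step 16: PC=12 exec 'MOV C, 4'. After: A=1 B=4 C=4 D=6 ZF=0 PC=13
Step 17: PC=13 exec 'ADD A, 2'. After: A=3 B=4 C=4 D=6 ZF=0 PC=14
Step 18: PC=14 exec 'HALT'. After: A=3 B=4 C=4 D=6 ZF=0 PC=14 HALTED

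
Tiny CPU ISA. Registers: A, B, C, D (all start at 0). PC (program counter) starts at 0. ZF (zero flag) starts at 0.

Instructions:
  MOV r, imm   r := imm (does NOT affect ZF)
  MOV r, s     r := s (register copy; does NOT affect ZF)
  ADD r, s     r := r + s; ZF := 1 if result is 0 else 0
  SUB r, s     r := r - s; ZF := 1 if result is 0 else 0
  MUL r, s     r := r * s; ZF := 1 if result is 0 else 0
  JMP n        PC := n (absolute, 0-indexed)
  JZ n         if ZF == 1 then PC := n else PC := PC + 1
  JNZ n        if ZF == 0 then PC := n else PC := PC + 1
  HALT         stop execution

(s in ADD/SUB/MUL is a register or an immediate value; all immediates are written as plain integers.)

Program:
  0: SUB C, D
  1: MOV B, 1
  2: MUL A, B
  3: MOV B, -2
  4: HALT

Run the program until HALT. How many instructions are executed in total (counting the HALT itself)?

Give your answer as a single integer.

Step 1: PC=0 exec 'SUB C, D'. After: A=0 B=0 C=0 D=0 ZF=1 PC=1
Step 2: PC=1 exec 'MOV B, 1'. After: A=0 B=1 C=0 D=0 ZF=1 PC=2
Step 3: PC=2 exec 'MUL A, B'. After: A=0 B=1 C=0 D=0 ZF=1 PC=3
Step 4: PC=3 exec 'MOV B, -2'. After: A=0 B=-2 C=0 D=0 ZF=1 PC=4
Step 5: PC=4 exec 'HALT'. After: A=0 B=-2 C=0 D=0 ZF=1 PC=4 HALTED
Total instructions executed: 5

Answer: 5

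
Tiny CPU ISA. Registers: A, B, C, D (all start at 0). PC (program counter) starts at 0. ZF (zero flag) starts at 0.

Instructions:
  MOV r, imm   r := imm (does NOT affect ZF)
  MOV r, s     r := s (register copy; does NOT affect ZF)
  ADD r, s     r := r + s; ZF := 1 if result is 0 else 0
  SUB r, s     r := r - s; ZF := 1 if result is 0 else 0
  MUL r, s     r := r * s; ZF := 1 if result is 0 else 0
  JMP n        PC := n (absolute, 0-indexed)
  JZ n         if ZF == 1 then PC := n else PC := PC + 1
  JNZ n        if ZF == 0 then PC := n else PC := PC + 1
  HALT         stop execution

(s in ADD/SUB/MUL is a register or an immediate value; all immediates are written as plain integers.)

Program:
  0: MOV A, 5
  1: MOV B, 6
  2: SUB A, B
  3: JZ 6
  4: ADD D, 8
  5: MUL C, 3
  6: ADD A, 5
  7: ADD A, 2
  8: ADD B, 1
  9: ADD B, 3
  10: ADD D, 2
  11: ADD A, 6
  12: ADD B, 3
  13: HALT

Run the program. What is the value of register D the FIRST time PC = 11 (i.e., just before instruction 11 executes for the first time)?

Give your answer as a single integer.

Step 1: PC=0 exec 'MOV A, 5'. After: A=5 B=0 C=0 D=0 ZF=0 PC=1
Step 2: PC=1 exec 'MOV B, 6'. After: A=5 B=6 C=0 D=0 ZF=0 PC=2
Step 3: PC=2 exec 'SUB A, B'. After: A=-1 B=6 C=0 D=0 ZF=0 PC=3
Step 4: PC=3 exec 'JZ 6'. After: A=-1 B=6 C=0 D=0 ZF=0 PC=4
Step 5: PC=4 exec 'ADD D, 8'. After: A=-1 B=6 C=0 D=8 ZF=0 PC=5
Step 6: PC=5 exec 'MUL C, 3'. After: A=-1 B=6 C=0 D=8 ZF=1 PC=6
Step 7: PC=6 exec 'ADD A, 5'. After: A=4 B=6 C=0 D=8 ZF=0 PC=7
Step 8: PC=7 exec 'ADD A, 2'. After: A=6 B=6 C=0 D=8 ZF=0 PC=8
Step 9: PC=8 exec 'ADD B, 1'. After: A=6 B=7 C=0 D=8 ZF=0 PC=9
Step 10: PC=9 exec 'ADD B, 3'. After: A=6 B=10 C=0 D=8 ZF=0 PC=10
Step 11: PC=10 exec 'ADD D, 2'. After: A=6 B=10 C=0 D=10 ZF=0 PC=11
First time PC=11: D=10

10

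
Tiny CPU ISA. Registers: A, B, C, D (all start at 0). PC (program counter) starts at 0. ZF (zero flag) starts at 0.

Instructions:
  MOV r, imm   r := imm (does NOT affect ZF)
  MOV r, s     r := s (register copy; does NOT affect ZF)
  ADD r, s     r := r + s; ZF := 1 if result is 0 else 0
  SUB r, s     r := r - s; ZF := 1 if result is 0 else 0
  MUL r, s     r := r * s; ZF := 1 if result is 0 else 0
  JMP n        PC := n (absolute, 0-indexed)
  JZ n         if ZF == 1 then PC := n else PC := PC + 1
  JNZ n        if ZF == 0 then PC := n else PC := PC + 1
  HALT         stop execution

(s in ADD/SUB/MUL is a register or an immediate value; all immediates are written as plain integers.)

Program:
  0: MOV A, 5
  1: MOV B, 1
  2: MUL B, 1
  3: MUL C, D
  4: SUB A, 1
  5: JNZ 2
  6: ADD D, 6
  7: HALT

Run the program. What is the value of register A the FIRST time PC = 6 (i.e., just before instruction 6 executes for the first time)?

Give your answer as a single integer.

Step 1: PC=0 exec 'MOV A, 5'. After: A=5 B=0 C=0 D=0 ZF=0 PC=1
Step 2: PC=1 exec 'MOV B, 1'. After: A=5 B=1 C=0 D=0 ZF=0 PC=2
Step 3: PC=2 exec 'MUL B, 1'. After: A=5 B=1 C=0 D=0 ZF=0 PC=3
Step 4: PC=3 exec 'MUL C, D'. After: A=5 B=1 C=0 D=0 ZF=1 PC=4
Step 5: PC=4 exec 'SUB A, 1'. After: A=4 B=1 C=0 D=0 ZF=0 PC=5
Step 6: PC=5 exec 'JNZ 2'. After: A=4 B=1 C=0 D=0 ZF=0 PC=2
Step 7: PC=2 exec 'MUL B, 1'. After: A=4 B=1 C=0 D=0 ZF=0 PC=3
Step 8: PC=3 exec 'MUL C, D'. After: A=4 B=1 C=0 D=0 ZF=1 PC=4
Step 9: PC=4 exec 'SUB A, 1'. After: A=3 B=1 C=0 D=0 ZF=0 PC=5
Step 10: PC=5 exec 'JNZ 2'. After: A=3 B=1 C=0 D=0 ZF=0 PC=2
Step 11: PC=2 exec 'MUL B, 1'. After: A=3 B=1 C=0 D=0 ZF=0 PC=3
Step 12: PC=3 exec 'MUL C, D'. After: A=3 B=1 C=0 D=0 ZF=1 PC=4
Step 13: PC=4 exec 'SUB A, 1'. After: A=2 B=1 C=0 D=0 ZF=0 PC=5
Step 14: PC=5 exec 'JNZ 2'. After: A=2 B=1 C=0 D=0 ZF=0 PC=2
Step 15: PC=2 exec 'MUL B, 1'. After: A=2 B=1 C=0 D=0 ZF=0 PC=3
Step 16: PC=3 exec 'MUL C, D'. After: A=2 B=1 C=0 D=0 ZF=1 PC=4
Step 17: PC=4 exec 'SUB A, 1'. After: A=1 B=1 C=0 D=0 ZF=0 PC=5
Step 18: PC=5 exec 'JNZ 2'. After: A=1 B=1 C=0 D=0 ZF=0 PC=2
Step 19: PC=2 exec 'MUL B, 1'. After: A=1 B=1 C=0 D=0 ZF=0 PC=3
Step 20: PC=3 exec 'MUL C, D'. After: A=1 B=1 C=0 D=0 ZF=1 PC=4
Step 21: PC=4 exec 'SUB A, 1'. After: A=0 B=1 C=0 D=0 ZF=1 PC=5
Step 22: PC=5 exec 'JNZ 2'. After: A=0 B=1 C=0 D=0 ZF=1 PC=6
First time PC=6: A=0

0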